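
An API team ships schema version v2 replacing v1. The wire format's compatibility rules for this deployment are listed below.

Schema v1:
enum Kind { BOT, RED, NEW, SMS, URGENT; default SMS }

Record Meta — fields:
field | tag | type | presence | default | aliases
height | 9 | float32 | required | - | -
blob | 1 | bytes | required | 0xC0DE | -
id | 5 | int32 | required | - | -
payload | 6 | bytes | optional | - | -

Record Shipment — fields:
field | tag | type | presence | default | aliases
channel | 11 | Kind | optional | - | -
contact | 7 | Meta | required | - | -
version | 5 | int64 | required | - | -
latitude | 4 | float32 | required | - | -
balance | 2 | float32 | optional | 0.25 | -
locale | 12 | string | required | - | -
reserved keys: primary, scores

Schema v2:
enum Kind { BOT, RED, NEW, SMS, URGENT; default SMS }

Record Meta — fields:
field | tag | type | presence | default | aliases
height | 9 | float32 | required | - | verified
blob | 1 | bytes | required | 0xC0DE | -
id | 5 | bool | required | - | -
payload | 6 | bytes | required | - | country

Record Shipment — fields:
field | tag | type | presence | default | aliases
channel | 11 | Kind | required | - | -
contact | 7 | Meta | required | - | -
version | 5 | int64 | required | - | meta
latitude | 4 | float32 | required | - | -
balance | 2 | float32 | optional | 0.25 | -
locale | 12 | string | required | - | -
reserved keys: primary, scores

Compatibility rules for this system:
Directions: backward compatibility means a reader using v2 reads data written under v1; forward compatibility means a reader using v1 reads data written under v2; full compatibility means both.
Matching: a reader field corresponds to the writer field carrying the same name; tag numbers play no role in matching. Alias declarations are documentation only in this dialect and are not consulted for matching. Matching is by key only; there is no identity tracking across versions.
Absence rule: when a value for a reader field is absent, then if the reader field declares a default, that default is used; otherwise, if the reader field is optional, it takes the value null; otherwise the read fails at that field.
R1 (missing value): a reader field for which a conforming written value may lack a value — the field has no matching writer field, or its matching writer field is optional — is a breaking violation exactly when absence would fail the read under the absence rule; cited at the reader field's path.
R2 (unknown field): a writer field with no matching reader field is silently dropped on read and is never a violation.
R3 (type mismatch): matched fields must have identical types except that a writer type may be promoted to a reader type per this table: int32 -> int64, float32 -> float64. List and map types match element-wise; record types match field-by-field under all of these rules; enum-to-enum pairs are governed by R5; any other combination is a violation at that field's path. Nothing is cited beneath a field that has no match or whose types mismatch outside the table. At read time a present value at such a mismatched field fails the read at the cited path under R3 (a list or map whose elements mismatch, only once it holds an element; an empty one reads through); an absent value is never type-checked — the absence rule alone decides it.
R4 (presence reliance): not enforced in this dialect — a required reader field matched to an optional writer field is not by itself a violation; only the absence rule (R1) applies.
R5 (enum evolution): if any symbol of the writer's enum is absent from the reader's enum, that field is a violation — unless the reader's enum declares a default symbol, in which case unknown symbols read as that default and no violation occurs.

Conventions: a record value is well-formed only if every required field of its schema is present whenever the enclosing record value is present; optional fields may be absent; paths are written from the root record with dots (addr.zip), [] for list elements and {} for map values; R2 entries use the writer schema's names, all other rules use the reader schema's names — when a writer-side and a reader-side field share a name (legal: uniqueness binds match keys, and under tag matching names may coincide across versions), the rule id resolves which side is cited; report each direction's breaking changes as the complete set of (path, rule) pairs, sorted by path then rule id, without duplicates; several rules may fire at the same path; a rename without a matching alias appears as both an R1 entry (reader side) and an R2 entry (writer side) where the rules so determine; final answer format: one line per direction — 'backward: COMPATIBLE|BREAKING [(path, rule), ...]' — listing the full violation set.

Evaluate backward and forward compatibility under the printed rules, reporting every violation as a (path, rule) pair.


backward: BREAKING [(channel, R1), (contact.id, R3), (contact.payload, R1)]; forward: BREAKING [(contact.id, R3)]

the writer's type comes first in each Shipment pair
backward on Shipment — v2 reading data written by v1:
  writer optional, Kind -> Kind: reader channel maps from writer channel
  writer required, Meta -> Meta: reader contact maps from writer contact
  writer required, int64 -> int64: reader version maps from writer version
  writer required, float32 -> float32: reader latitude maps from writer latitude
  writer optional, float32 -> float32: reader balance maps from writer balance
  writer required, string -> string: reader locale maps from writer locale
  writer required, float32 -> float32: reader contact.height maps from writer contact.height
  writer required, bytes -> bytes: reader contact.blob maps from writer contact.blob
  writer required, int32 -> bool: reader contact.id maps from writer contact.id
  writer optional, bytes -> bytes: reader contact.payload maps from writer contact.payload
  violation R1 at channel
  violation R3 at contact.id
  violation R1 at contact.payload
  => backward: BREAKING (3)
forward on Shipment — v1 reading data written by v2:
  writer required, Kind -> Kind: reader channel maps from writer channel
  writer required, Meta -> Meta: reader contact maps from writer contact
  writer required, int64 -> int64: reader version maps from writer version
  writer required, float32 -> float32: reader latitude maps from writer latitude
  writer optional, float32 -> float32: reader balance maps from writer balance
  writer required, string -> string: reader locale maps from writer locale
  writer required, float32 -> float32: reader contact.height maps from writer contact.height
  writer required, bytes -> bytes: reader contact.blob maps from writer contact.blob
  writer required, bool -> int32: reader contact.id maps from writer contact.id
  writer required, bytes -> bytes: reader contact.payload maps from writer contact.payload
  violation R3 at contact.id
  => forward: BREAKING (1)


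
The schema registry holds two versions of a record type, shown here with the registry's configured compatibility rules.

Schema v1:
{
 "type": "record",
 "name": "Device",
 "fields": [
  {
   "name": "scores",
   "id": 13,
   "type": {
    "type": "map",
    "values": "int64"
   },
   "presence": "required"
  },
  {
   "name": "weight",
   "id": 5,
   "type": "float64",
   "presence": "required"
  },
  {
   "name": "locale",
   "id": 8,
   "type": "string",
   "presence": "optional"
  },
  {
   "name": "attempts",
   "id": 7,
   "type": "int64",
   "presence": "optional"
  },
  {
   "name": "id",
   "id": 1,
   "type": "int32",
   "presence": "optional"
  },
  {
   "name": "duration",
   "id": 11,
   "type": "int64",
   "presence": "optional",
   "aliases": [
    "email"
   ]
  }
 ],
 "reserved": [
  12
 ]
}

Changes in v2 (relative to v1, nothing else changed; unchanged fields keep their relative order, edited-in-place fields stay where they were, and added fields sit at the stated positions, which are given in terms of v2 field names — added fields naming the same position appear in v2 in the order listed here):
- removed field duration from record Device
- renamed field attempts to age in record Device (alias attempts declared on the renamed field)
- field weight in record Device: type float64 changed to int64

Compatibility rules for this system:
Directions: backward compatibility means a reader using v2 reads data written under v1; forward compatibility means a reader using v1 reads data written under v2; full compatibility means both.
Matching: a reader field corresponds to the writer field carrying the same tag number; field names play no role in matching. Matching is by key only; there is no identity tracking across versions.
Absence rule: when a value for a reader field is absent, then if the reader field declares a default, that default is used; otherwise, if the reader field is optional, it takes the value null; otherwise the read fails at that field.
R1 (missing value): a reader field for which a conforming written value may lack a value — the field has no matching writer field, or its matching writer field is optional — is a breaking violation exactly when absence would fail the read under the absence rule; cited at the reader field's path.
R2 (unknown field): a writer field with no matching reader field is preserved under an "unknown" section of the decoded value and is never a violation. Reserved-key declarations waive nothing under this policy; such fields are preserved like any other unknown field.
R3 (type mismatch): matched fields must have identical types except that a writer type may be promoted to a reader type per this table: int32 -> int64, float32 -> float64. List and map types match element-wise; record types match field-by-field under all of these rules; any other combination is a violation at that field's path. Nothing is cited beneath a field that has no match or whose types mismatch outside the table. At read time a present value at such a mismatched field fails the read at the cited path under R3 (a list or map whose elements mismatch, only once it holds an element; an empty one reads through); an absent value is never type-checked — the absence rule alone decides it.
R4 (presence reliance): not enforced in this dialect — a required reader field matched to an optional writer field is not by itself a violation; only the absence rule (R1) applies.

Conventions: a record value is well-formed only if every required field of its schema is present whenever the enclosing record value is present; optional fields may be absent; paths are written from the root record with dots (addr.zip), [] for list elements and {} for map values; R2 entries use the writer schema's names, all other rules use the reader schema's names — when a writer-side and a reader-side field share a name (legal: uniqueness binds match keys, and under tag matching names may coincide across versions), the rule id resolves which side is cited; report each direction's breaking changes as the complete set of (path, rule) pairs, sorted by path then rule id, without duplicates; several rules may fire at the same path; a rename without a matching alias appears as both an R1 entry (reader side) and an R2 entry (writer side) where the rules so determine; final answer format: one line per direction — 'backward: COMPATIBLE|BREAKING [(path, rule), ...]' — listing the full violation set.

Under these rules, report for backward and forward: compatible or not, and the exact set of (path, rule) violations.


backward: BREAKING [(weight, R3)]; forward: BREAKING [(weight, R3)]

the writer's type comes first in each Device pair
backward on Device — v2 reading data written by v1:
  scores: paired with writer scores (map<string, int64> -> map<string, int64>; writer required)
  weight: paired with writer weight (float64 -> int64; writer required)
  locale: paired with writer locale (string -> string; writer optional)
  age: paired with writer attempts (int64 -> int64; writer optional)
  id: paired with writer id (int32 -> int32; writer optional)
  writer duration: unknown to reader
  rule R3 violated at weight
  => 1 violation(s): backward is BREAKING for Device
forward on Device — v1 reading data written by v2:
  scores: paired with writer scores (map<string, int64> -> map<string, int64>; writer required)
  weight: paired with writer weight (int64 -> float64; writer required)
  locale: paired with writer locale (string -> string; writer optional)
  attempts: paired with writer age (int64 -> int64; writer optional)
  id: paired with writer id (int32 -> int32; writer optional)
  no writer field matches reader duration
  rule R3 violated at weight
  => 1 violation(s): forward is BREAKING for Device


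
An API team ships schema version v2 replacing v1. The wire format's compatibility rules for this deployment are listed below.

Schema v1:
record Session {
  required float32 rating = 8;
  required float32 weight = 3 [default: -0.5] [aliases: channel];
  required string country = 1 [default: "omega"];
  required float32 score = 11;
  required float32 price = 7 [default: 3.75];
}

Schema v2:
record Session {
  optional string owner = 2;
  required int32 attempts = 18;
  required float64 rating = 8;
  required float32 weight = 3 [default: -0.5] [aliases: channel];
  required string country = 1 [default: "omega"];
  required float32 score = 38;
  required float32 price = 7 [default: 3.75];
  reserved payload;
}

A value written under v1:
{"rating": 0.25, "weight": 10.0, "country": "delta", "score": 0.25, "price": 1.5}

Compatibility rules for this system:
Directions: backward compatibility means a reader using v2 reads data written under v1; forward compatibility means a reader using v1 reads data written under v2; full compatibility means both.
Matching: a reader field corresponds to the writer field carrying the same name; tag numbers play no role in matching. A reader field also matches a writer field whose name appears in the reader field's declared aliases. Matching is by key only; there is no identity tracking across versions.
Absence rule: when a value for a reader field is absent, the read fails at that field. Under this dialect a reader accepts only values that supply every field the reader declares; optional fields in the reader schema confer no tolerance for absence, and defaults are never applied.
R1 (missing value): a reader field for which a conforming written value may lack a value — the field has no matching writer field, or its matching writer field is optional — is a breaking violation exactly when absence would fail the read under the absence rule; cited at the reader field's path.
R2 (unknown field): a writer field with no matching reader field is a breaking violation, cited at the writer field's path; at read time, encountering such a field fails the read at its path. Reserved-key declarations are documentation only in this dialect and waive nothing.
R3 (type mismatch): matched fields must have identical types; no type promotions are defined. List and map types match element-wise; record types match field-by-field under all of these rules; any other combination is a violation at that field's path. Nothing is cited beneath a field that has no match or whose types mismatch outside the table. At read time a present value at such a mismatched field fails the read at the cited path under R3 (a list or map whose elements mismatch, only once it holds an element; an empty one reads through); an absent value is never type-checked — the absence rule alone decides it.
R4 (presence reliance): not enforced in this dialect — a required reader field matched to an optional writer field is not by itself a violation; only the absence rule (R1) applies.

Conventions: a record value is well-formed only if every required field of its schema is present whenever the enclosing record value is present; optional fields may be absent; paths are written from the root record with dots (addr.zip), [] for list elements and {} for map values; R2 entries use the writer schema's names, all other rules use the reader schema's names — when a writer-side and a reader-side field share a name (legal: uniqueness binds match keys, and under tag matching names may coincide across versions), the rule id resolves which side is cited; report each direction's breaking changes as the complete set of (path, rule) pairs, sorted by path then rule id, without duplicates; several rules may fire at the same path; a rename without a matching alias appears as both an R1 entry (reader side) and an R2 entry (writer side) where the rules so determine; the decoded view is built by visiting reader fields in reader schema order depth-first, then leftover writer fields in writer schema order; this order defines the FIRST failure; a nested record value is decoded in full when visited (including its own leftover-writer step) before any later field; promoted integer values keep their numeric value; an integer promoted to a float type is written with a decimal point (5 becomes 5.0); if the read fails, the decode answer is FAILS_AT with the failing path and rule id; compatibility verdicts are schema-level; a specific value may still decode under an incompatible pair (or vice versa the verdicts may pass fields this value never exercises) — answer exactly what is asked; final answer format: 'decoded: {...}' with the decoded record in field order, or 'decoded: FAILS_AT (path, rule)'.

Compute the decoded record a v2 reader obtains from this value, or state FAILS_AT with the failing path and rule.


decoded: FAILS_AT (owner, R1)

arrows below run writer -> reader for Session
decode walk for Session under reader schema v2:
  read fails at owner under R1 (no fill)
  => FAILS_AT (owner, R1)
remaining Session differences; none change what is asked:
  field score in record Session: tag 11 changed to 38 -> no rule fires on it and the decoded Session view is identical with or without it
  added field attempts to record Session: required int32, tag 18 (in v2 it sits immediately before rating) -> schema-level compatibility only; this Session value's decode is unchanged
  field rating in record Session: type float32 changed to float64 -> schema-level compatibility only; this Session value's decode is unchanged


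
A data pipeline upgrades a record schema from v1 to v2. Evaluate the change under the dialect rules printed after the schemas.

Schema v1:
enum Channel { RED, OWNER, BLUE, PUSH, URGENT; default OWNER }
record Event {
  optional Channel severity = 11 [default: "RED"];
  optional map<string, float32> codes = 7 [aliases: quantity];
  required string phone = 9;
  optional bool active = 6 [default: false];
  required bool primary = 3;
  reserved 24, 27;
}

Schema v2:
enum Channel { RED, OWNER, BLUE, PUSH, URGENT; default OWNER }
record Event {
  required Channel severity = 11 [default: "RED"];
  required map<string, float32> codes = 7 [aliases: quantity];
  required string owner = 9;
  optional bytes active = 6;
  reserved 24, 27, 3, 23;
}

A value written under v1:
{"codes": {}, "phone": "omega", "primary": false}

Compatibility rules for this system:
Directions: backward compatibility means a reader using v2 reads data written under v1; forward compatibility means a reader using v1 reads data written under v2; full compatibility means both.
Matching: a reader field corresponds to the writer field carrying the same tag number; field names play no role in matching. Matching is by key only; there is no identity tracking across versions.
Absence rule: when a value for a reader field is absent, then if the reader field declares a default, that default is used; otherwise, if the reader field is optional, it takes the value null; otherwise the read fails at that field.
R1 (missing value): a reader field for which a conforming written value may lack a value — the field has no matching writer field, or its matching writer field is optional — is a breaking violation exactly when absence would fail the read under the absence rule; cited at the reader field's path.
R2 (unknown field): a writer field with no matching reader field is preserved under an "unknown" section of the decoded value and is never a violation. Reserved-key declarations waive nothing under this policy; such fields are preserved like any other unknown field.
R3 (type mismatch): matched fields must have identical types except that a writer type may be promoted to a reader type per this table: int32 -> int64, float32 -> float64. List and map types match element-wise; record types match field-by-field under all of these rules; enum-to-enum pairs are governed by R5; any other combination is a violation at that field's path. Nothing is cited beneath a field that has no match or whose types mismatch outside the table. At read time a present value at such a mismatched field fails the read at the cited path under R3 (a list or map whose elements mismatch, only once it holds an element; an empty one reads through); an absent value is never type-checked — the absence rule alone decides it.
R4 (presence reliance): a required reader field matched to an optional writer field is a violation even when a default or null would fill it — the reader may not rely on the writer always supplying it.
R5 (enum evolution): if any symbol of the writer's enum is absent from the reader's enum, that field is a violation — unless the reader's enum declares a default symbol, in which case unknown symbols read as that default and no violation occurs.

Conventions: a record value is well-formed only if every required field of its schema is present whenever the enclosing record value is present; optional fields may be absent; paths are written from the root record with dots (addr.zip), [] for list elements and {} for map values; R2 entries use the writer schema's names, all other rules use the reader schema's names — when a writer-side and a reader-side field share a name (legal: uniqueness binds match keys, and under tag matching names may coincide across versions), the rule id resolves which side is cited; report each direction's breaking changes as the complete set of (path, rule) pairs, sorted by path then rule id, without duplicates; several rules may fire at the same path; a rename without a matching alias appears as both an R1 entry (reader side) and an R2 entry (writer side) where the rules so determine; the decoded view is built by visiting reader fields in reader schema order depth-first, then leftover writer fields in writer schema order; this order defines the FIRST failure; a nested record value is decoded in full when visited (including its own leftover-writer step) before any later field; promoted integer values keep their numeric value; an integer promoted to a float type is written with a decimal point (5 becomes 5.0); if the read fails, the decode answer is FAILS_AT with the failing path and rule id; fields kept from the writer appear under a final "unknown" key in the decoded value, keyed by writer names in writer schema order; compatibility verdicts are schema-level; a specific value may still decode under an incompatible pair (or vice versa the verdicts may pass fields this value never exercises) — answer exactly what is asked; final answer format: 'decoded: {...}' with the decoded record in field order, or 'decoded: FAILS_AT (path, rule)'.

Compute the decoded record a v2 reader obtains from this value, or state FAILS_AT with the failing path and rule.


decoded: {"severity": "RED", "codes": {}, "owner": "omega", "active": null, "unknown": {"primary": false}}

the writer's type comes first in each Event pair
decode walk for Event under reader schema v2:
  severity := "RED" (absent -> default)
  codes := {}
  owner := "omega" (from writer phone)
  active := null (absent, optional -> null)
  writer primary: kept under "unknown"
  => decoded: {"severity": "RED", "codes": {}, "owner": "omega", "active": null, "unknown": {"primary": false}}
the rest of the Event diff is inert for this question:
  field severity in record Event: optional changed to required -> matters for Event compatibility verdicts, not for this value's decode
  field codes in record Event: optional changed to required -> matters for Event compatibility verdicts, not for this value's decode


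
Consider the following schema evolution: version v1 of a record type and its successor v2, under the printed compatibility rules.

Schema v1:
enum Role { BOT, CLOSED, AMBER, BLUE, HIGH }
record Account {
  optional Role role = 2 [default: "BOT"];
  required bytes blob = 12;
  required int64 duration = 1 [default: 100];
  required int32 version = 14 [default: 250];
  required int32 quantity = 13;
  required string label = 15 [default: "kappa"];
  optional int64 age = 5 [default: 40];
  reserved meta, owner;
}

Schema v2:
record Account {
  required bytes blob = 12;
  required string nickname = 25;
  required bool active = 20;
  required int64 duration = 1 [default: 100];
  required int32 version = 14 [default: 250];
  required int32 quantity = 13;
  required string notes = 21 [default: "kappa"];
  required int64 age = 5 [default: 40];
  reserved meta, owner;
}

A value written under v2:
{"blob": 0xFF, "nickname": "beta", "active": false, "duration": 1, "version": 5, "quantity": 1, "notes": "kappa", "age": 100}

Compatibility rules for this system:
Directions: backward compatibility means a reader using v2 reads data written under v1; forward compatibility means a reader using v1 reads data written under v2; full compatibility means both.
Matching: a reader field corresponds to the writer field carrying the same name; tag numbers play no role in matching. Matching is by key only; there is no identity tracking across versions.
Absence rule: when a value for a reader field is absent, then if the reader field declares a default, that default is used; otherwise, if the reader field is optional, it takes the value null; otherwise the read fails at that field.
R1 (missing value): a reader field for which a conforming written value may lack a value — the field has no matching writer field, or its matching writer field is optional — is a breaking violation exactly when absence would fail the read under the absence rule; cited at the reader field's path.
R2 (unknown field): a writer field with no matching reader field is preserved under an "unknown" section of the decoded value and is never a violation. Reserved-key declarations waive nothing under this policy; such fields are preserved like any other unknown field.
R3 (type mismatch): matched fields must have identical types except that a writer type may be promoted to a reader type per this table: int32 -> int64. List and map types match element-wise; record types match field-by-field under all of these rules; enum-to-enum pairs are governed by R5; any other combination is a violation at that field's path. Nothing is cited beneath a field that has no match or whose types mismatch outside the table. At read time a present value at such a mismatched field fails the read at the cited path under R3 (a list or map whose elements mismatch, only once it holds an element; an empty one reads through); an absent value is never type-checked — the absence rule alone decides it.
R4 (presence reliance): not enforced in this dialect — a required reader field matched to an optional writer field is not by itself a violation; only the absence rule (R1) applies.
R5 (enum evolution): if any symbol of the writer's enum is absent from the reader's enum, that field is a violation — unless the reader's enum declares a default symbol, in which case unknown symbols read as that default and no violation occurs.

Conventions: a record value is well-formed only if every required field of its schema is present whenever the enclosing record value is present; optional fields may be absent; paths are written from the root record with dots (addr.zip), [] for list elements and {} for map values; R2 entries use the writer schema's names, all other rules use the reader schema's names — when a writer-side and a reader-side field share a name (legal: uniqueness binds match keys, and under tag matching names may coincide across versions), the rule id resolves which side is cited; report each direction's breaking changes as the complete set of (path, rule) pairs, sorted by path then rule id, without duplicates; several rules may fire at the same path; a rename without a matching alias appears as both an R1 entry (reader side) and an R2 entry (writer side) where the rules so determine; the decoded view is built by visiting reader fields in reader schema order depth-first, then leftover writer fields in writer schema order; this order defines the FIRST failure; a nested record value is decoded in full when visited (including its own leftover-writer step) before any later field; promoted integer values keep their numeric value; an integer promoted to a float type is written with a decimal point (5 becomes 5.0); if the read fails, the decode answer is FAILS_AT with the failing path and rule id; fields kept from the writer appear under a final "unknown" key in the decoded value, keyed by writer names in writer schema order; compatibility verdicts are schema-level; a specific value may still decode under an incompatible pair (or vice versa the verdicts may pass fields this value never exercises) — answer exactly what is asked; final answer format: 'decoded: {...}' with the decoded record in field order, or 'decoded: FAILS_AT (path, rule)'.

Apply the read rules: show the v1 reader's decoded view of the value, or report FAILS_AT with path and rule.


in Account below, arrows point writer -> reader
decoding the Account value with the v1 reader:
  role := "BOT" (absent -> default)
  blob := 0xFF
  duration := 1
  version := 5
  quantity := 1
  label := "kappa" (absent -> default)
  age := 100
  writer nickname: kept under "unknown"
  writer active: kept under "unknown"
  writer notes: kept under "unknown"
  => decoded: {"role": "BOT", "blob": 0xFF, "duration": 1, "version": 5, "quantity": 1, "label": "kappa", "age": 100, "unknown": {"nickname": "beta", "active": false, "notes": "kappa"}}
the rest of the Account diff is inert for this question:
  removed field role from record Account -> inert under this dialect — no rule fires on Account and the result does not move
  removed field label from record Account -> inert under this dialect — no rule fires on Account and the result does not move
  field age in record Account: optional changed to required -> inert under this dialect — no rule fires on Account and the result does not move

decoded: {"role": "BOT", "blob": 0xFF, "duration": 1, "version": 5, "quantity": 1, "label": "kappa", "age": 100, "unknown": {"nickname": "beta", "active": false, "notes": "kappa"}}


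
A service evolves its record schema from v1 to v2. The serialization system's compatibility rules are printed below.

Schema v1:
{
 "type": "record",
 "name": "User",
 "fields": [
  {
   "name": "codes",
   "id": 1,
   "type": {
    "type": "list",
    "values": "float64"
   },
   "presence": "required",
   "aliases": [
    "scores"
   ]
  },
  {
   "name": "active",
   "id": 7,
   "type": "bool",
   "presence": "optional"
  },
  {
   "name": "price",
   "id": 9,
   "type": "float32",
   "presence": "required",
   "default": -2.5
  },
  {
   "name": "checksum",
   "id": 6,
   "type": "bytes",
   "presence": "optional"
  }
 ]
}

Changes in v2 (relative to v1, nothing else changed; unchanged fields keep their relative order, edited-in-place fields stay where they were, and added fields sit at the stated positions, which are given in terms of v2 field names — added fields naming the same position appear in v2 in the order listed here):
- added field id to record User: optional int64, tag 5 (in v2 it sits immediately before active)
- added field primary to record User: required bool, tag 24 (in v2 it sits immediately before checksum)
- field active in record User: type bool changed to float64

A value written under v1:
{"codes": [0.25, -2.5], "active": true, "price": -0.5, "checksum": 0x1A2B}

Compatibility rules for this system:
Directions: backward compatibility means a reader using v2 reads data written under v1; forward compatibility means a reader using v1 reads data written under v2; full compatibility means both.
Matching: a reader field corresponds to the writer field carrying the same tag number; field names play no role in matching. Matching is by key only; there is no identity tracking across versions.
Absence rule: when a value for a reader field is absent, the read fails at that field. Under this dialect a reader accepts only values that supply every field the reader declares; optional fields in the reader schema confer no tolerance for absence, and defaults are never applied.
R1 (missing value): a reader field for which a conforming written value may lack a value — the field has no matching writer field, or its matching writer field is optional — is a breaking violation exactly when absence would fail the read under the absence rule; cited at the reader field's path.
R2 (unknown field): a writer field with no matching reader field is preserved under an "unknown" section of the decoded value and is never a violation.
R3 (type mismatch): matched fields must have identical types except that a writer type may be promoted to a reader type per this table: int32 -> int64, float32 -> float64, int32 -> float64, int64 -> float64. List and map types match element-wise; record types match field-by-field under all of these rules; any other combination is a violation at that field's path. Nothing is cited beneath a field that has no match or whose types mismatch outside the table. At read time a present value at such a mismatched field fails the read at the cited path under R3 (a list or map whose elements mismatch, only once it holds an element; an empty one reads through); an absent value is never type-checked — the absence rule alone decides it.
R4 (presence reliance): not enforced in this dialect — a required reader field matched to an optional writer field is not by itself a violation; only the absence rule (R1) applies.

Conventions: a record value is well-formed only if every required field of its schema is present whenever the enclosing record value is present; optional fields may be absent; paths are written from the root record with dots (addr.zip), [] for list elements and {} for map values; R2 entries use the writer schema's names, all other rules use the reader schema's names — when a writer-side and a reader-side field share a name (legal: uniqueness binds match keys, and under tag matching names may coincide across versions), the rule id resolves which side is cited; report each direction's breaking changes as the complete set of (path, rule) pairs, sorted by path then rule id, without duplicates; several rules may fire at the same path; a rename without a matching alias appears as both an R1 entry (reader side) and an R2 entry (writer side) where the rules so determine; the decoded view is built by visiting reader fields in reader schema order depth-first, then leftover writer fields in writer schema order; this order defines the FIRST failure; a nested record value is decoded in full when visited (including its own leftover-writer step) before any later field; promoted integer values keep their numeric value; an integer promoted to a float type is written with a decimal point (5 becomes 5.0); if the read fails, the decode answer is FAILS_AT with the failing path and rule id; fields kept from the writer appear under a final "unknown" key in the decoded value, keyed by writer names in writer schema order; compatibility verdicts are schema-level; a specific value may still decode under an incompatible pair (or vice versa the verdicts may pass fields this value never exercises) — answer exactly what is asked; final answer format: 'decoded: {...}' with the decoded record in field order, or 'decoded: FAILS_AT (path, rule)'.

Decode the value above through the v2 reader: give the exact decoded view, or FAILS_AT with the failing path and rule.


decoded: FAILS_AT (id, R1)

in User below, arrows point writer -> reader
decode (reader v2):
  codes := [0.25, -2.5]
  read fails at id under R1 (no fill)
  => FAILS_AT (id, R1)
the other User changes do not affect what is asked:
  added field primary to record User: required bool, tag 24 (in v2 it sits immediately before checksum) -> changes User's schema-level verdicts only — the decode of this value is the same
  field active in record User: type bool changed to float64 -> changes User's schema-level verdicts only — the decode of this value is the same


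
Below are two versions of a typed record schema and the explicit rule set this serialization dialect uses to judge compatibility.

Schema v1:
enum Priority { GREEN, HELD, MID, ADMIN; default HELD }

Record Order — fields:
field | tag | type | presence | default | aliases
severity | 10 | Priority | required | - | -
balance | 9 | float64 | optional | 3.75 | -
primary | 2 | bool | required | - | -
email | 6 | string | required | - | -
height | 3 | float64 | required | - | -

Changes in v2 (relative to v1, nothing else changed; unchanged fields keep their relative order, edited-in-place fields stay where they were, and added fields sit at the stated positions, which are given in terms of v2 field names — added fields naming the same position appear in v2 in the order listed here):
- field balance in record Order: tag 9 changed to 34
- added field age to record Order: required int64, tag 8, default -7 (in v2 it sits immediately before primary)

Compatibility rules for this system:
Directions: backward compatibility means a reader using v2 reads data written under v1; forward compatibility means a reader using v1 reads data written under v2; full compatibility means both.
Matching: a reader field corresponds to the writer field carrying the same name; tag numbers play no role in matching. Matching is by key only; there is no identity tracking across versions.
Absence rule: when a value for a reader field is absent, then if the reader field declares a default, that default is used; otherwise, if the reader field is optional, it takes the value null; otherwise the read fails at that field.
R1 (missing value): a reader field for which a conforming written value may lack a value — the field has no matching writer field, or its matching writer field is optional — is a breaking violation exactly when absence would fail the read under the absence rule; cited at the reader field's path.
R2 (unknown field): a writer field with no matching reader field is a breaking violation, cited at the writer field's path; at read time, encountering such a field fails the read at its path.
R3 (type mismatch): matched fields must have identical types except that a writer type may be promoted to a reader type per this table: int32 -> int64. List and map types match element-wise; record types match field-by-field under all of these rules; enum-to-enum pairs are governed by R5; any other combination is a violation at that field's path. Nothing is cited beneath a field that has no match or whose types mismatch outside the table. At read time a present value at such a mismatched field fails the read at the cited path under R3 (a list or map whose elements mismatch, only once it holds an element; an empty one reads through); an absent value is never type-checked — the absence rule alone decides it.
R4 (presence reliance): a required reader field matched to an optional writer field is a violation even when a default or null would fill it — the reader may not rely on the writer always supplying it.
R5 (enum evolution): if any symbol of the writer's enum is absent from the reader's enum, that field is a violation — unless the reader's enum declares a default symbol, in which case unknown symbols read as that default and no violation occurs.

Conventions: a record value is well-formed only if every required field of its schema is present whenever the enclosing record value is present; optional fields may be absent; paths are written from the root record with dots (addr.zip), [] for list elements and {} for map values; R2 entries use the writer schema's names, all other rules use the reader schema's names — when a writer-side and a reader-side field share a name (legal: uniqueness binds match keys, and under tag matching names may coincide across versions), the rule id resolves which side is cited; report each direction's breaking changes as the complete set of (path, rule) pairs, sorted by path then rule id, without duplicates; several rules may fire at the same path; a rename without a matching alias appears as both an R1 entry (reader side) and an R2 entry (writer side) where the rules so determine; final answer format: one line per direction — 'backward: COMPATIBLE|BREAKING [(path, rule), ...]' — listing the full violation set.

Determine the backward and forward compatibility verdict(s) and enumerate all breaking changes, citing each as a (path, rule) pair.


the writer's type comes first in each Order pair
backward pass over Order, reader schema v2, writer schema v1:
  Priority -> Priority, writer required: severity aligns to severity
  float64 -> float64, writer optional: balance aligns to balance
  age: no writer-side match
  bool -> bool, writer required: primary aligns to primary
  string -> string, writer required: email aligns to email
  float64 -> float64, writer required: height aligns to height
  nothing fires on Order: backward is COMPATIBLE
forward pass over Order, reader schema v1, writer schema v2:
  Priority -> Priority, writer required: severity aligns to severity
  float64 -> float64, writer optional: balance aligns to balance
  bool -> bool, writer required: primary aligns to primary
  string -> string, writer required: email aligns to email
  float64 -> float64, writer required: height aligns to height
  age (writer side), unknown to reader
  violation R2 at age
  => 1 violation(s): forward is BREAKING for Order

backward: COMPATIBLE []; forward: BREAKING [(age, R2)]
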